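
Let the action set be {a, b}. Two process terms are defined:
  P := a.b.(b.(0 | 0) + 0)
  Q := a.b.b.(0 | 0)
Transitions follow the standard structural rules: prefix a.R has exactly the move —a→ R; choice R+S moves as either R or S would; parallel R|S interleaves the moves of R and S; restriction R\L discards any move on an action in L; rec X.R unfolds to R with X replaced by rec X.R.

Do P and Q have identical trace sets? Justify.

YES

P's transition system — 4 states:
  u0 = a.b.(b.(0 | 0) + 0) :: -a-> u1
  u1 = b.(b.(0 | 0) + 0) :: -b-> u2
  u2 = b.(0 | 0) + 0 :: -b-> u3
  u3 = 0 | 0 :: ∅
Q's transition system — 4 states:
  v0 = a.b.b.(0 | 0) :: -a-> v1
  v1 = b.b.(0 | 0) :: -b-> v2
  v2 = b.(0 | 0) :: -b-> v3
  v3 = 0 | 0 :: ∅
Coarsest stable partition (strong bisimilarity classes):
  B0 = {u0, v0}
  B1 = {u1, v1}
  B2 = {u2, v2}
  B3 = {u3, v3}
u0 ∈ B0, v0 ∈ B0 → same block
Bisimilar ⇒ trace-equivalent.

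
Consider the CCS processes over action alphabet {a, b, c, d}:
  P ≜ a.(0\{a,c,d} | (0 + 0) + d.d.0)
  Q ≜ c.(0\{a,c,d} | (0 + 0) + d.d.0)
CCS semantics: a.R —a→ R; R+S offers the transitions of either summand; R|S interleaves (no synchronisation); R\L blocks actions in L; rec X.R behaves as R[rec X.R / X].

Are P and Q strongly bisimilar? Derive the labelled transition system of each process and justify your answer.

LTS(P): 4 reachable states
  p0 = a.(0\{a,c,d} | (0 + 0) + d.d.0) | --a--▸ p1
  p1 = 0\{a,c,d} | (0 + 0) + d.d.0 | --d--▸ p2
  p2 = d.0 | --d--▸ p3
  p3 = 0 | ·
LTS(Q): 4 reachable states
  q0 = c.(0\{a,c,d} | (0 + 0) + d.d.0) | --c--▸ q1
  q1 = 0\{a,c,d} | (0 + 0) + d.d.0 | --d--▸ q2
  q2 = d.0 | --d--▸ q3
  q3 = 0 | ·
Bisimilarity quotient blocks:
  B0 = {p0}
  B1 = {p1, q1}
  B2 = {p2, q2}
  B3 = {p3, q3}
  B4 = {q0}
p0 ∈ B0, q0 ∈ B4 → different blocks

NO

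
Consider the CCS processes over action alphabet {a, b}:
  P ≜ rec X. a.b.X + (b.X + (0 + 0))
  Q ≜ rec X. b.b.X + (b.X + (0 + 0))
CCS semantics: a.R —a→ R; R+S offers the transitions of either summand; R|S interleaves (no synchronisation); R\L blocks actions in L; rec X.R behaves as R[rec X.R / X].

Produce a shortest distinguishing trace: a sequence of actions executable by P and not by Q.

Reachable graph of P (2 states):
  m0 = rec X. a.b.X + (b.X + (0 + 0)) | ··a··> m1, ··b··> m0
  m1 = b.(rec X. a.b.X + (b.X + (0 + 0))) | ··b··> m0
Reachable graph of Q (2 states):
  n0 = rec X. b.b.X + (b.X + (0 + 0)) | ··b··> n0, ··b··> n1
  n1 = b.(rec X. b.b.X + (b.X + (0 + 0))) | ··b··> n0
Run σ = ⟨a⟩ on P: start {m0}
  after a @ step 1: {m1}
  — P admits the full trace.
Run σ = ⟨a⟩ on Q: start {n0}
  after a @ step 1: ∅ (Q stuck)

a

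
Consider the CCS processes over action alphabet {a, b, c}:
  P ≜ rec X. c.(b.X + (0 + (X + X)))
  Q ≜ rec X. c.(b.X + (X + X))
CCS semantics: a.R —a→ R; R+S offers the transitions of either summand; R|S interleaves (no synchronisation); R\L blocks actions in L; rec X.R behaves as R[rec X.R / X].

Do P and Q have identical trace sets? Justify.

P's transition system — 2 states:
  u0 = rec X. c.(b.X + (0 + (X + X))) :: ··c··> u1
  u1 = b.(rec X. c.(b.X + (0 + (X + X)))) + (0 + ((rec X. c.(b.X + (0 + (X + X)))) + (rec X. c.(b.X + (0 + (X + X)))))) :: ··b··> u0, ··c··> u1
Q's transition system — 2 states:
  v0 = rec X. c.(b.X + (X + X)) :: ··c··> v1
  v1 = b.(rec X. c.(b.X + (X + X))) + ((rec X. c.(b.X + (X + X))) + (rec X. c.(b.X + (X + X)))) :: ··b··> v0, ··c··> v1
Coarsest stable partition (strong bisimilarity classes):
  B0 = {u0, v0}
  B1 = {u1, v1}
u0 ∈ B0, v0 ∈ B0 → same block
Bisimilar ⇒ trace-equivalent.

YES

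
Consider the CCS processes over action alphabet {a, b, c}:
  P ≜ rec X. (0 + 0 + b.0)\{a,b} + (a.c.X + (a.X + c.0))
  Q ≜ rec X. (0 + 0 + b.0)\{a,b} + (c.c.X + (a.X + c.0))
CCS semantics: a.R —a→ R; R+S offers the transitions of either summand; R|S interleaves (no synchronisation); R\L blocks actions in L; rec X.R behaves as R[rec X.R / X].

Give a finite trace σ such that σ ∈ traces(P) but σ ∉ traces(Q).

LTS(P): 3 reachable states
  s0 = rec X. (0 + 0 + b.0)\{a,b} + (a.c.X + (a.X + c.0)) ⊢ —a→ s0, —a→ s1, —c→ s2
  s1 = c.(rec X. (0 + 0 + b.0)\{a,b} + (a.c.X + (a.X + c.0))) ⊢ —c→ s0
  s2 = 0 ⊢ deadlocked
LTS(Q): 3 reachable states
  t0 = rec X. (0 + 0 + b.0)\{a,b} + (c.c.X + (a.X + c.0)) ⊢ —a→ t0, —c→ t1, —c→ t2
  t1 = 0 ⊢ deadlocked
  t2 = c.(rec X. (0 + 0 + b.0)\{a,b} + (c.c.X + (a.X + c.0))) ⊢ —c→ t0
Trace ⟨aca⟩ through P, begin at {s0}:
  step 1 (a): {s0, s1}
  step 2 (c): {s0, s2}
  step 3 (a): {s0, s1}
  P completes σ.
Trace ⟨aca⟩ through Q, begin at {t0}:
  step 1 (a): {t0}
  step 2 (c): {t1, t2}
  step 3 (a): no successor for Q

aca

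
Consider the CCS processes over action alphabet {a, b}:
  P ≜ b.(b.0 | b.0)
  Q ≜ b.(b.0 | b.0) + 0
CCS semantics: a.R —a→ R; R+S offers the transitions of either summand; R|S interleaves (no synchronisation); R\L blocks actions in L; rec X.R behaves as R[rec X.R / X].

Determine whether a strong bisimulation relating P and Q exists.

Reachable graph of P (5 states):
  p0 = b.(b.0 | b.0) | —b→ p1
  p1 = b.0 | b.0 | —b→ p2, —b→ p3
  p2 = 0 | b.0 | —b→ p4
  p3 = b.0 | 0 | —b→ p4
  p4 = 0 | 0 | (no moves)
Reachable graph of Q (5 states):
  q0 = b.(b.0 | b.0) + 0 | —b→ q1
  q1 = b.0 | b.0 | —b→ q2, —b→ q3
  q2 = 0 | b.0 | —b→ q4
  q3 = b.0 | 0 | —b→ q4
  q4 = 0 | 0 | (no moves)
Coarsest stable partition (strong bisimilarity classes):
  B0 = {p0, q0}
  B1 = {p1, q1}
  B2 = {p2, p3, q2, q3}
  B3 = {p4, q4}
p0 ∈ B0, q0 ∈ B0 → same block

bisimilar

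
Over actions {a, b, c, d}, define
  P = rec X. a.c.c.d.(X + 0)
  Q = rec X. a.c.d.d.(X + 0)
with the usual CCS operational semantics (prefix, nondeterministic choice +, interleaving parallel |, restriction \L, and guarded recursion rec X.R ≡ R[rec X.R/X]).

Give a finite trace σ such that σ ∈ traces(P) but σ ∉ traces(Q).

LTS(P): 5 reachable states
  s0 = rec X. a.c.c.d.(X + 0) ⊢ --a--▸ s1
  s1 = c.c.d.((rec X. a.c.c.d.(X + 0)) + 0) ⊢ --c--▸ s2
  s2 = c.d.((rec X. a.c.c.d.(X + 0)) + 0) ⊢ --c--▸ s3
  s3 = d.((rec X. a.c.c.d.(X + 0)) + 0) ⊢ --d--▸ s4
  s4 = (rec X. a.c.c.d.(X + 0)) + 0 ⊢ --a--▸ s1
LTS(Q): 5 reachable states
  t0 = rec X. a.c.d.d.(X + 0) ⊢ --a--▸ t1
  t1 = c.d.d.((rec X. a.c.d.d.(X + 0)) + 0) ⊢ --c--▸ t2
  t2 = d.d.((rec X. a.c.d.d.(X + 0)) + 0) ⊢ --d--▸ t3
  t3 = d.((rec X. a.c.d.d.(X + 0)) + 0) ⊢ --d--▸ t4
  t4 = (rec X. a.c.d.d.(X + 0)) + 0 ⊢ --a--▸ t1
Run σ = ⟨acc⟩ on P: start {s0}
  step 1 (a): {s1}
  step 2 (c): {s2}
  step 3 (c): {s3}
  ✓ P
Run σ = ⟨acc⟩ on Q: start {t0}
  step 1 (a): {t1}
  step 2 (c): {t2}
  step 3 (c): ∅ (Q stuck)

acc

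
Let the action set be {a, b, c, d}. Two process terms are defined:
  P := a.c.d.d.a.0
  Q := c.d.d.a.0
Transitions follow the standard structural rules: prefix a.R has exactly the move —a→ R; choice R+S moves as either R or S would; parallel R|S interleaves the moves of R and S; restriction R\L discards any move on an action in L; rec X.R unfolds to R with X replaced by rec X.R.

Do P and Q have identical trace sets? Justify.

trace-distinct — witness ⟨a⟩

Reachable graph of P (6 states):
  s0 = a.c.d.d.a.0 has moves —a→ s1
  s1 = c.d.d.a.0 has moves —c→ s2
  s2 = d.d.a.0 has moves —d→ s3
  s3 = d.a.0 has moves —d→ s4
  s4 = a.0 has moves —a→ s5
  s5 = 0 has moves stopped
Reachable graph of Q (5 states):
  t0 = c.d.d.a.0 has moves —c→ t1
  t1 = d.d.a.0 has moves —d→ t2
  t2 = d.a.0 has moves —d→ t3
  t3 = a.0 has moves —a→ t4
  t4 = 0 has moves stopped
Run σ = ⟨a⟩ on P: start {s0}
  [1] a ⇒ {s1}
  — P admits the full trace.
Run σ = ⟨a⟩ on Q: start {t0}
  [1] a ⇒ ∅  — Q cannot continue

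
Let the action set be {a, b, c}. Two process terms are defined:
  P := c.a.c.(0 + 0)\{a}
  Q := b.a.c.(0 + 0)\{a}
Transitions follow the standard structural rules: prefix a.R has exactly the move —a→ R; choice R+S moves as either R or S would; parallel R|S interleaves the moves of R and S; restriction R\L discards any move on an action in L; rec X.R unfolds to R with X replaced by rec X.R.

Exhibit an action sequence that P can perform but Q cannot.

c

P's transition system — 4 states:
  m0 = c.a.c.(0 + 0)\{a} | ··c··> m1
  m1 = a.c.(0 + 0)\{a} | ··a··> m2
  m2 = c.(0 + 0)\{a} | ··c··> m3
  m3 = (0 + 0)\{a} | ·
Q's transition system — 4 states:
  n0 = b.a.c.(0 + 0)\{a} | ··b··> n1
  n1 = a.c.(0 + 0)\{a} | ··a··> n2
  n2 = c.(0 + 0)\{a} | ··c··> n3
  n3 = (0 + 0)\{a} | ·
Executing c from P (initial set {m0}):
  [1] c ⇒ {m1}
  P completes σ.
Executing c from Q (initial set {n0}):
  [1] c ⇒ ∅  — Q cannot continue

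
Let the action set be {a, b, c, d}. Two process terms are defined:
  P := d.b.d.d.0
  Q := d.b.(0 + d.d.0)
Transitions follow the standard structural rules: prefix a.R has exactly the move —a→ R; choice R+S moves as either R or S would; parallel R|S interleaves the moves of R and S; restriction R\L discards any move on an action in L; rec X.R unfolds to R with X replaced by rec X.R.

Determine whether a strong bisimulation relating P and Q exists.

P ~ Q

LTS(P): 5 reachable states
  m0 = d.b.d.d.0 has moves =d=> m1
  m1 = b.d.d.0 has moves =b=> m2
  m2 = d.d.0 has moves =d=> m3
  m3 = d.0 has moves =d=> m4
  m4 = 0 has moves deadlocked
LTS(Q): 5 reachable states
  n0 = d.b.(0 + d.d.0) has moves =d=> n1
  n1 = b.(0 + d.d.0) has moves =b=> n2
  n2 = 0 + d.d.0 has moves =d=> n3
  n3 = d.0 has moves =d=> n4
  n4 = 0 has moves deadlocked
Coarsest stable partition (strong bisimilarity classes):
  B0 = {m0, n0}
  B1 = {m1, n1}
  B2 = {m2, n2}
  B3 = {m3, n3}
  B4 = {m4, n4}
m0 ∈ B0, n0 ∈ B0 → same block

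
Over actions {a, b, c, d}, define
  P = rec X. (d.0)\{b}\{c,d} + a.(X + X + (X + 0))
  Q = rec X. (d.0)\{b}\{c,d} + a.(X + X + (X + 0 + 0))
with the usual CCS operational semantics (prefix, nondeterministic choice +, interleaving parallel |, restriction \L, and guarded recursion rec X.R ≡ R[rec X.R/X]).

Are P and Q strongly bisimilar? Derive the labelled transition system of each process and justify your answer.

YES

Reachable graph of P (2 states):
  m0 = rec X. (d.0)\{b}\{c,d} + a.(X + X + (X + 0)) :: --a--▸ m1
  m1 = (rec X. (d.0)\{b}\{c,d} + a.(X + X + (X + 0))) + (rec X. (d.0)\{b}\{c,d} + a.(X + X + (X + 0))) + ((rec X. (d.0)\{b}\{c,d} + a.(X + X + (X + 0))) + 0) :: --a--▸ m1
Reachable graph of Q (2 states):
  n0 = rec X. (d.0)\{b}\{c,d} + a.(X + X + (X + 0 + 0)) :: --a--▸ n1
  n1 = (rec X. (d.0)\{b}\{c,d} + a.(X + X + (X + 0 + 0))) + (rec X. (d.0)\{b}\{c,d} + a.(X + X + (X + 0 + 0))) + ((rec X. (d.0)\{b}\{c,d} + a.(X + X + (X + 0 + 0))) + 0 + 0) :: --a--▸ n1
Partition-refinement fixed point:
  B0 = {m0, m1, n0, n1}
m0 ∈ B0, n0 ∈ B0 → same block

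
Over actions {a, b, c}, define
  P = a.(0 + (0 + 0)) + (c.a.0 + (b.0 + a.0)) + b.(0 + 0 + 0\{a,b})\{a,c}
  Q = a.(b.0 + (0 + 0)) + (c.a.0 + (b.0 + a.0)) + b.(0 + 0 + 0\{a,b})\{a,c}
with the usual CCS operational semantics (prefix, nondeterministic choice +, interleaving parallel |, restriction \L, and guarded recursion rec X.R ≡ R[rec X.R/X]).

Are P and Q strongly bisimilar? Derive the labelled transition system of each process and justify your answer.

Reachable graph of P (5 states):
  m0 = a.(0 + (0 + 0)) + (c.a.0 + (b.0 + a.0)) + b.(0 + 0 + 0\{a,b})\{a,c} → =a=> m1, =a=> m2, =b=> m1, =b=> m3, =c=> m4
  m1 = 0 → ∅
  m2 = 0 + (0 + 0) → ∅
  m3 = (0 + 0 + 0\{a,b})\{a,c} → ∅
  m4 = a.0 → =a=> m1
Reachable graph of Q (5 states):
  n0 = a.(b.0 + (0 + 0)) + (c.a.0 + (b.0 + a.0)) + b.(0 + 0 + 0\{a,b})\{a,c} → =a=> n1, =a=> n2, =b=> n1, =b=> n3, =c=> n4
  n1 = 0 → ∅
  n2 = b.0 + (0 + 0) → =b=> n1
  n3 = (0 + 0 + 0\{a,b})\{a,c} → ∅
  n4 = a.0 → =a=> n1
Partition-refinement fixed point:
  B0 = {m0}
  B1 = {m1, m2, m3, n1, n3}
  B2 = {m4, n4}
  B3 = {n0}
  B4 = {n2}
m0 ∈ B0, n0 ∈ B3 → different blocks

P ≁ Q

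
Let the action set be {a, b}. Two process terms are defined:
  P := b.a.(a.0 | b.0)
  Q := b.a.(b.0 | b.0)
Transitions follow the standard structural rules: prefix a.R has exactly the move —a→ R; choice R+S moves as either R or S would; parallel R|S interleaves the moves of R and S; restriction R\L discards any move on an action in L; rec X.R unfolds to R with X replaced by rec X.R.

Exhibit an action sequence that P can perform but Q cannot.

LTS(P): 6 reachable states
  s0 = b.a.(a.0 | b.0) ⊢ --b--▸ s1
  s1 = a.(a.0 | b.0) ⊢ --a--▸ s2
  s2 = a.0 | b.0 ⊢ --a--▸ s3, --b--▸ s4
  s3 = 0 | b.0 ⊢ --b--▸ s5
  s4 = a.0 | 0 ⊢ --a--▸ s5
  s5 = 0 | 0 ⊢ (no moves)
LTS(Q): 6 reachable states
  t0 = b.a.(b.0 | b.0) ⊢ --b--▸ t1
  t1 = a.(b.0 | b.0) ⊢ --a--▸ t2
  t2 = b.0 | b.0 ⊢ --b--▸ t3, --b--▸ t4
  t3 = 0 | b.0 ⊢ --b--▸ t5
  t4 = b.0 | 0 ⊢ --b--▸ t5
  t5 = 0 | 0 ⊢ (no moves)
Run σ = ⟨baa⟩ on P: start {s0}
  step 1 (b): {s1}
  step 2 (a): {s2}
  step 3 (a): {s3}
  P completes σ.
Run σ = ⟨baa⟩ on Q: start {t0}
  step 1 (b): {t1}
  step 2 (a): {t2}
  step 3 (a): ∅  — Q cannot continue

baa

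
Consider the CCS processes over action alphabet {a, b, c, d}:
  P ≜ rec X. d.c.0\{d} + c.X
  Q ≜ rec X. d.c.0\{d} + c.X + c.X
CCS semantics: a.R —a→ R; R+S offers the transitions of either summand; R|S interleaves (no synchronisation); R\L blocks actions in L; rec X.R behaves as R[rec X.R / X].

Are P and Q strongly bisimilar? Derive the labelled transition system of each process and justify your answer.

bisimilar

Reachable graph of P (3 states):
  s0 = rec X. d.c.0\{d} + c.X :: ··c··> s0, ··d··> s1
  s1 = c.0\{d} :: ··c··> s2
  s2 = 0\{d} :: ·
Reachable graph of Q (3 states):
  t0 = rec X. d.c.0\{d} + c.X + c.X :: ··c··> t0, ··d··> t1
  t1 = c.0\{d} :: ··c··> t2
  t2 = 0\{d} :: ·
Coarsest stable partition (strong bisimilarity classes):
  B0 = {s0, t0}
  B1 = {s1, t1}
  B2 = {s2, t2}
s0 ∈ B0, t0 ∈ B0 → same block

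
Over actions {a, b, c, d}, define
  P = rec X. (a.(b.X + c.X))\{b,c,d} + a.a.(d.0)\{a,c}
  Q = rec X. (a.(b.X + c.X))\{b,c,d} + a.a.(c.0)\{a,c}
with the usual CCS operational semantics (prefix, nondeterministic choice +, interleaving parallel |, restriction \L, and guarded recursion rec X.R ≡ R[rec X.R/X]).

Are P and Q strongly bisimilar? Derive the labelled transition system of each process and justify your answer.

not bisimilar

Reachable graph of P (5 states):
  u0 = rec X. (a.(b.X + c.X))\{b,c,d} + a.a.(d.0)\{a,c} → -a-> u1, -a-> u2
  u1 = (b.(rec X. (a.(b.X + c.X))\{b,c,d} + a.a.(d.0)\{a,c}) + c.(rec X. (a.(b.X + c.X))\{b,c,d} + a.a.(d.0)\{a,c}))\{b,c,d} → deadlocked
  u2 = a.(d.0)\{a,c} → -a-> u3
  u3 = (d.0)\{a,c} → -d-> u4
  u4 = 0\{a,c} → deadlocked
Reachable graph of Q (4 states):
  v0 = rec X. (a.(b.X + c.X))\{b,c,d} + a.a.(c.0)\{a,c} → -a-> v1, -a-> v2
  v1 = (b.(rec X. (a.(b.X + c.X))\{b,c,d} + a.a.(c.0)\{a,c}) + c.(rec X. (a.(b.X + c.X))\{b,c,d} + a.a.(c.0)\{a,c}))\{b,c,d} → deadlocked
  v2 = a.(c.0)\{a,c} → -a-> v3
  v3 = (c.0)\{a,c} → deadlocked
Coarsest stable partition (strong bisimilarity classes):
  B0 = {u0}
  B1 = {u1, u4, v1, v3}
  B2 = {u2}
  B3 = {u3}
  B4 = {v0}
  B5 = {v2}
u0 ∈ B0, v0 ∈ B4 → different blocks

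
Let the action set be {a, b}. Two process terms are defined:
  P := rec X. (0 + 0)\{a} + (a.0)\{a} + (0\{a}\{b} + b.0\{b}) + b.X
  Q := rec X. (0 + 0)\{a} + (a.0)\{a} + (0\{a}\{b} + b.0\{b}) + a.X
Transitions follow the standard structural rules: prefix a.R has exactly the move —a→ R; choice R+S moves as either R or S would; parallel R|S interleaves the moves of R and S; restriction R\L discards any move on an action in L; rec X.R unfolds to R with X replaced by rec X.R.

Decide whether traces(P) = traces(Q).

LTS(P): 2 reachable states
  m0 = rec X. (0 + 0)\{a} + (a.0)\{a} + (0\{a}\{b} + b.0\{b}) + b.X → -b-> m0, -b-> m1
  m1 = 0\{b} → ∅
LTS(Q): 2 reachable states
  n0 = rec X. (0 + 0)\{a} + (a.0)\{a} + (0\{a}\{b} + b.0\{b}) + a.X → -a-> n0, -b-> n1
  n1 = 0\{b} → ∅
Trace ⟨bb⟩ through P, begin at {m0}:
  after b @ step 1: {m0, m1}
  after b @ step 2: {m0, m1}
  — P admits the full trace.
Trace ⟨bb⟩ through Q, begin at {n0}:
  after b @ step 1: {n1}
  after b @ step 2: ∅ (Q stuck)

traces(P) ≠ traces(Q) — witness ⟨bb⟩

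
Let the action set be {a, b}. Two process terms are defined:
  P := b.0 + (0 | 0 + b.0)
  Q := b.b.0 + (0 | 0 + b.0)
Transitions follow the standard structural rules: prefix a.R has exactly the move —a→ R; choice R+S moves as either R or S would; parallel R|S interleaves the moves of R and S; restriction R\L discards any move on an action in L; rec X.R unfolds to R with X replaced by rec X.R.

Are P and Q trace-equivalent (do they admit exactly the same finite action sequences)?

trace-distinct — witness ⟨bb⟩

Reachable graph of P (2 states):
  s0 = b.0 + (0 | 0 + b.0) | -b-> s1
  s1 = 0 | ∅
Reachable graph of Q (3 states):
  t0 = b.b.0 + (0 | 0 + b.0) | -b-> t1, -b-> t2
  t1 = 0 | ∅
  t2 = b.0 | -b-> t1
Trace ⟨bb⟩ through Q, begin at {t0}:
  step 1 (b): {t1, t2}
  step 2 (b): {t1}
  ✓ Q
Trace ⟨bb⟩ through P, begin at {s0}:
  step 1 (b): {s1}
  step 2 (b): ∅  — P cannot continue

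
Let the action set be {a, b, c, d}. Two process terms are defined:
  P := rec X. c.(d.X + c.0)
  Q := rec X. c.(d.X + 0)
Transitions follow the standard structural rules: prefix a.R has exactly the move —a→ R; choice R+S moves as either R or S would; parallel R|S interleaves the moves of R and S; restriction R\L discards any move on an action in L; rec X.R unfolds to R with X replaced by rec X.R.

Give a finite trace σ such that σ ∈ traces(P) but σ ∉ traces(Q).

P's transition system — 3 states:
  m0 = rec X. c.(d.X + c.0) :: =c=> m1
  m1 = d.(rec X. c.(d.X + c.0)) + c.0 :: =c=> m2, =d=> m0
  m2 = 0 :: stopped
Q's transition system — 2 states:
  n0 = rec X. c.(d.X + 0) :: =c=> n1
  n1 = d.(rec X. c.(d.X + 0)) + 0 :: =d=> n0
Trace ⟨cc⟩ through P, begin at {m0}:
  after c @ step 1: {m1}
  after c @ step 2: {m2}
  P completes σ.
Trace ⟨cc⟩ through Q, begin at {n0}:
  after c @ step 1: {n1}
  after c @ step 2: ∅ (Q stuck)

cc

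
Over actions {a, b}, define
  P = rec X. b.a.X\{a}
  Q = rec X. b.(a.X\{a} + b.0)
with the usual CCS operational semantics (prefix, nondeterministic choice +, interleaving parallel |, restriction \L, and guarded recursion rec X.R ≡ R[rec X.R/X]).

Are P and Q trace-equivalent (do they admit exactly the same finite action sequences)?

trace-distinct — witness ⟨bb⟩

P's transition system — 4 states:
  p0 = rec X. b.a.X\{a} has moves --b--▸ p1
  p1 = a.(rec X. b.a.X\{a})\{a} has moves --a--▸ p2
  p2 = (rec X. b.a.X\{a})\{a} has moves --b--▸ p3
  p3 = (a.(rec X. b.a.X\{a})\{a})\{a} has moves deadlocked
Q's transition system — 6 states:
  q0 = rec X. b.(a.X\{a} + b.0) has moves --b--▸ q1
  q1 = a.(rec X. b.(a.X\{a} + b.0))\{a} + b.0 has moves --a--▸ q2, --b--▸ q3
  q2 = (rec X. b.(a.X\{a} + b.0))\{a} has moves --b--▸ q4
  q3 = 0 has moves deadlocked
  q4 = (a.(rec X. b.(a.X\{a} + b.0))\{a} + b.0)\{a} has moves --b--▸ q5
  q5 = 0\{a} has moves deadlocked
Executing bb from Q (initial set {q0}):
  step 1 (b): {q1}
  step 2 (b): {q3}
  Q completes σ.
Executing bb from P (initial set {p0}):
  step 1 (b): {p1}
  step 2 (b): ∅ (P stuck)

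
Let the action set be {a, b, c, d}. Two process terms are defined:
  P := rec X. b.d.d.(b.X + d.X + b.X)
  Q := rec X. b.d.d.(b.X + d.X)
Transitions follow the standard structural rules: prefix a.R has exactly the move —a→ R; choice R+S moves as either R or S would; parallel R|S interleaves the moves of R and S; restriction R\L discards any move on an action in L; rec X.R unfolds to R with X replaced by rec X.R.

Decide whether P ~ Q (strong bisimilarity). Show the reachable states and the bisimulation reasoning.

Reachable graph of P (4 states):
  m0 = rec X. b.d.d.(b.X + d.X + b.X) → =b=> m1
  m1 = d.d.(b.(rec X. b.d.d.(b.X + d.X + b.X)) + d.(rec X. b.d.d.(b.X + d.X + b.X)) + b.(rec X. b.d.d.(b.X + d.X + b.X))) → =d=> m2
  m2 = d.(b.(rec X. b.d.d.(b.X + d.X + b.X)) + d.(rec X. b.d.d.(b.X + d.X + b.X)) + b.(rec X. b.d.d.(b.X + d.X + b.X))) → =d=> m3
  m3 = b.(rec X. b.d.d.(b.X + d.X + b.X)) + d.(rec X. b.d.d.(b.X + d.X + b.X)) + b.(rec X. b.d.d.(b.X + d.X + b.X)) → =b=> m0, =d=> m0
Reachable graph of Q (4 states):
  n0 = rec X. b.d.d.(b.X + d.X) → =b=> n1
  n1 = d.d.(b.(rec X. b.d.d.(b.X + d.X)) + d.(rec X. b.d.d.(b.X + d.X))) → =d=> n2
  n2 = d.(b.(rec X. b.d.d.(b.X + d.X)) + d.(rec X. b.d.d.(b.X + d.X))) → =d=> n3
  n3 = b.(rec X. b.d.d.(b.X + d.X)) + d.(rec X. b.d.d.(b.X + d.X)) → =b=> n0, =d=> n0
Coarsest stable partition (strong bisimilarity classes):
  B0 = {m0, n0}
  B1 = {m1, n1}
  B2 = {m2, n2}
  B3 = {m3, n3}
m0 ∈ B0, n0 ∈ B0 → same block

P ~ Q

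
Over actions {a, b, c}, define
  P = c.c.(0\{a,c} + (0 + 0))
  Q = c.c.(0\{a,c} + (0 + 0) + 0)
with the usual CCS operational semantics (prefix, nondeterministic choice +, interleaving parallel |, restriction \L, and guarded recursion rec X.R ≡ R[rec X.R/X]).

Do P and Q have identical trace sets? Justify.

Reachable graph of P (3 states):
  p0 = c.c.(0\{a,c} + (0 + 0)) | =c=> p1
  p1 = c.(0\{a,c} + (0 + 0)) | =c=> p2
  p2 = 0\{a,c} + (0 + 0) | ·
Reachable graph of Q (3 states):
  q0 = c.c.(0\{a,c} + (0 + 0) + 0) | =c=> q1
  q1 = c.(0\{a,c} + (0 + 0) + 0) | =c=> q2
  q2 = 0\{a,c} + (0 + 0) + 0 | ·
Coarsest stable partition (strong bisimilarity classes):
  B0 = {p0, q0}
  B1 = {p1, q1}
  B2 = {p2, q2}
p0 ∈ B0, q0 ∈ B0 → same block
Bisimilar ⇒ trace-equivalent.

trace-equivalent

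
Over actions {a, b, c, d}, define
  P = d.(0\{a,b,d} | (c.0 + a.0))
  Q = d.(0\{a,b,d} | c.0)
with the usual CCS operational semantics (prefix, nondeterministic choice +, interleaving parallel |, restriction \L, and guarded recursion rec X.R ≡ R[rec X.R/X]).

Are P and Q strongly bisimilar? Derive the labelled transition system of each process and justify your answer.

P's transition system — 3 states:
  m0 = d.(0\{a,b,d} | (c.0 + a.0)) | ··d··> m1
  m1 = 0\{a,b,d} | (c.0 + a.0) | ··a··> m2, ··c··> m2
  m2 = 0\{a,b,d} | 0 | (no moves)
Q's transition system — 3 states:
  n0 = d.(0\{a,b,d} | c.0) | ··d··> n1
  n1 = 0\{a,b,d} | c.0 | ··c··> n2
  n2 = 0\{a,b,d} | 0 | (no moves)
Coarsest stable partition (strong bisimilarity classes):
  B0 = {m0}
  B1 = {m1}
  B2 = {m2, n2}
  B3 = {n0}
  B4 = {n1}
m0 ∈ B0, n0 ∈ B3 → different blocks

not bisimilar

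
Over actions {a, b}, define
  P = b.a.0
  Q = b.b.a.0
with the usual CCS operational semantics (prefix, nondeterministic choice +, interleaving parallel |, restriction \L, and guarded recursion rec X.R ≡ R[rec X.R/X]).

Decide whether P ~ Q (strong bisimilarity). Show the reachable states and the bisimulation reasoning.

NO

Reachable graph of P (3 states):
  m0 = b.a.0 has moves ··b··> m1
  m1 = a.0 has moves ··a··> m2
  m2 = 0 has moves stopped
Reachable graph of Q (4 states):
  n0 = b.b.a.0 has moves ··b··> n1
  n1 = b.a.0 has moves ··b··> n2
  n2 = a.0 has moves ··a··> n3
  n3 = 0 has moves stopped
Bisimilarity quotient blocks:
  B0 = {m0, n1}
  B1 = {m1, n2}
  B2 = {m2, n3}
  B3 = {n0}
m0 ∈ B0, n0 ∈ B3 → different blocks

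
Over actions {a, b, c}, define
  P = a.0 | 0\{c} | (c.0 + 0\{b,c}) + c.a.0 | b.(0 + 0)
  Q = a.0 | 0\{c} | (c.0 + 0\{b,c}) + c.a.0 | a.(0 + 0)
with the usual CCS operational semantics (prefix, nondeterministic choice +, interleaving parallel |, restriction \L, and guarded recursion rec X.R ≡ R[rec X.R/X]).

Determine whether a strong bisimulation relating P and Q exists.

P ≁ Q

P's transition system — 9 states:
  s0 = a.0 | 0\{c} | (c.0 + 0\{b,c}) + c.a.0 | b.(0 + 0) ⊢ -a-> s1, -b-> s2, -c-> s3, -c-> s4
  s1 = 0 | 0\{c} | (c.0 + 0\{b,c}) ⊢ -c-> s5
  s2 = c.a.0 | (0 + 0) ⊢ -c-> s6
  s3 = a.0 | 0\{c} | 0 ⊢ -a-> s5
  s4 = a.0 | b.(0 + 0) ⊢ -a-> s7, -b-> s6
  s5 = 0 | 0\{c} | 0 ⊢ stopped
  s6 = a.0 | (0 + 0) ⊢ -a-> s8
  s7 = 0 | b.(0 + 0) ⊢ -b-> s8
  s8 = 0 | (0 + 0) ⊢ stopped
Q's transition system — 9 states:
  t0 = a.0 | 0\{c} | (c.0 + 0\{b,c}) + c.a.0 | a.(0 + 0) ⊢ -a-> t1, -a-> t2, -c-> t3, -c-> t4
  t1 = 0 | 0\{c} | (c.0 + 0\{b,c}) ⊢ -c-> t5
  t2 = c.a.0 | (0 + 0) ⊢ -c-> t6
  t3 = a.0 | 0\{c} | 0 ⊢ -a-> t5
  t4 = a.0 | a.(0 + 0) ⊢ -a-> t6, -a-> t7
  t5 = 0 | 0\{c} | 0 ⊢ stopped
  t6 = a.0 | (0 + 0) ⊢ -a-> t8
  t7 = 0 | a.(0 + 0) ⊢ -a-> t8
  t8 = 0 | (0 + 0) ⊢ stopped
Bisimilarity quotient blocks:
  B0 = {s0}
  B1 = {s3, s6, t3, t6, t7}
  B2 = {s5, s8, t5, t8}
  B3 = {s4}
  B4 = {s7}
  B5 = {s1, t1}
  B6 = {s2, t2}
  B7 = {t0}
  B8 = {t4}
s0 ∈ B0, t0 ∈ B7 → different blocks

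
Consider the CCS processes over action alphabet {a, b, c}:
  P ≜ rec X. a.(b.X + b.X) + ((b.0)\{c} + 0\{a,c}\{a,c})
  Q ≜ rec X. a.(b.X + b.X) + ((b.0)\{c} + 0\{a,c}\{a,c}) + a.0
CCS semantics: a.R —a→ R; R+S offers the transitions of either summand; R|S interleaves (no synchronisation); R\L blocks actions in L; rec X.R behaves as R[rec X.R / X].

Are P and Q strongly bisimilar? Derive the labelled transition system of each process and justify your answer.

NO

LTS(P): 3 reachable states
  p0 = rec X. a.(b.X + b.X) + ((b.0)\{c} + 0\{a,c}\{a,c}) ⊢ ··a··> p1, ··b··> p2
  p1 = b.(rec X. a.(b.X + b.X) + ((b.0)\{c} + 0\{a,c}\{a,c})) + b.(rec X. a.(b.X + b.X) + ((b.0)\{c} + 0\{a,c}\{a,c})) ⊢ ··b··> p0
  p2 = 0\{c} ⊢ (no moves)
LTS(Q): 4 reachable states
  q0 = rec X. a.(b.X + b.X) + ((b.0)\{c} + 0\{a,c}\{a,c}) + a.0 ⊢ ··a··> q1, ··a··> q2, ··b··> q3
  q1 = 0 ⊢ (no moves)
  q2 = b.(rec X. a.(b.X + b.X) + ((b.0)\{c} + 0\{a,c}\{a,c}) + a.0) + b.(rec X. a.(b.X + b.X) + ((b.0)\{c} + 0\{a,c}\{a,c}) + a.0) ⊢ ··b··> q0
  q3 = 0\{c} ⊢ (no moves)
Partition-refinement fixed point:
  B0 = {p0}
  B1 = {p2, q1, q3}
  B2 = {p1}
  B3 = {q0}
  B4 = {q2}
p0 ∈ B0, q0 ∈ B3 → different blocks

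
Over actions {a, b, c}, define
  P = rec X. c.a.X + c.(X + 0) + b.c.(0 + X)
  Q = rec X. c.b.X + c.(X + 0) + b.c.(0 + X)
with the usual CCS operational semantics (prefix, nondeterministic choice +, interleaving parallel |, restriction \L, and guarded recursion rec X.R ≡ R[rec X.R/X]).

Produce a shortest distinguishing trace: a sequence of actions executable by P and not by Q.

ca

P's transition system — 5 states:
  m0 = rec X. c.a.X + c.(X + 0) + b.c.(0 + X) | --b--▸ m1, --c--▸ m2, --c--▸ m3
  m1 = c.(0 + (rec X. c.a.X + c.(X + 0) + b.c.(0 + X))) | --c--▸ m4
  m2 = (rec X. c.a.X + c.(X + 0) + b.c.(0 + X)) + 0 | --b--▸ m1, --c--▸ m2, --c--▸ m3
  m3 = a.(rec X. c.a.X + c.(X + 0) + b.c.(0 + X)) | --a--▸ m0
  m4 = 0 + (rec X. c.a.X + c.(X + 0) + b.c.(0 + X)) | --b--▸ m1, --c--▸ m2, --c--▸ m3
Q's transition system — 5 states:
  n0 = rec X. c.b.X + c.(X + 0) + b.c.(0 + X) | --b--▸ n1, --c--▸ n2, --c--▸ n3
  n1 = c.(0 + (rec X. c.b.X + c.(X + 0) + b.c.(0 + X))) | --c--▸ n4
  n2 = (rec X. c.b.X + c.(X + 0) + b.c.(0 + X)) + 0 | --b--▸ n1, --c--▸ n2, --c--▸ n3
  n3 = b.(rec X. c.b.X + c.(X + 0) + b.c.(0 + X)) | --b--▸ n0
  n4 = 0 + (rec X. c.b.X + c.(X + 0) + b.c.(0 + X)) | --b--▸ n1, --c--▸ n2, --c--▸ n3
Run σ = ⟨ca⟩ on P: start {m0}
  step 1 (c): {m2, m3}
  step 2 (a): {m0}
  ✓ P
Run σ = ⟨ca⟩ on Q: start {n0}
  step 1 (c): {n2, n3}
  step 2 (a): ∅  — Q cannot continue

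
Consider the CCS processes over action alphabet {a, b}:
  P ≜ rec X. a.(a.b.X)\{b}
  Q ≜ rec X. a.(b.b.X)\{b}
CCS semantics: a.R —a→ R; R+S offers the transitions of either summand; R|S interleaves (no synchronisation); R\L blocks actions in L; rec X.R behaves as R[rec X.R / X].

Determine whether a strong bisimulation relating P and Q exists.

P's transition system — 3 states:
  u0 = rec X. a.(a.b.X)\{b} :: —a→ u1
  u1 = (a.b.(rec X. a.(a.b.X)\{b}))\{b} :: —a→ u2
  u2 = (b.(rec X. a.(a.b.X)\{b}))\{b} :: deadlocked
Q's transition system — 2 states:
  v0 = rec X. a.(b.b.X)\{b} :: —a→ v1
  v1 = (b.b.(rec X. a.(b.b.X)\{b}))\{b} :: deadlocked
Bisimilarity quotient blocks:
  B0 = {u0}
  B1 = {u1, v0}
  B2 = {u2, v1}
u0 ∈ B0, v0 ∈ B1 → different blocks

NO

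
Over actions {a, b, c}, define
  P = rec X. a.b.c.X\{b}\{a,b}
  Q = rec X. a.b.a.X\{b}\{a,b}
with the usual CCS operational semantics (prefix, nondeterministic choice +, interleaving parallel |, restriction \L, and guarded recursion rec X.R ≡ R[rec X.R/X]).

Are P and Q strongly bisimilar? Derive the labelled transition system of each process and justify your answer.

LTS(P): 4 reachable states
  s0 = rec X. a.b.c.X\{b}\{a,b} has moves -a-> s1
  s1 = b.c.(rec X. a.b.c.X\{b}\{a,b})\{b}\{a,b} has moves -b-> s2
  s2 = c.(rec X. a.b.c.X\{b}\{a,b})\{b}\{a,b} has moves -c-> s3
  s3 = (rec X. a.b.c.X\{b}\{a,b})\{b}\{a,b} has moves ∅
LTS(Q): 4 reachable states
  t0 = rec X. a.b.a.X\{b}\{a,b} has moves -a-> t1
  t1 = b.a.(rec X. a.b.a.X\{b}\{a,b})\{b}\{a,b} has moves -b-> t2
  t2 = a.(rec X. a.b.a.X\{b}\{a,b})\{b}\{a,b} has moves -a-> t3
  t3 = (rec X. a.b.a.X\{b}\{a,b})\{b}\{a,b} has moves ∅
Bisimilarity quotient blocks:
  B0 = {s0}
  B1 = {s1}
  B2 = {s2}
  B3 = {s3, t3}
  B4 = {t0}
  B5 = {t1}
  B6 = {t2}
s0 ∈ B0, t0 ∈ B4 → different blocks

not bisimilar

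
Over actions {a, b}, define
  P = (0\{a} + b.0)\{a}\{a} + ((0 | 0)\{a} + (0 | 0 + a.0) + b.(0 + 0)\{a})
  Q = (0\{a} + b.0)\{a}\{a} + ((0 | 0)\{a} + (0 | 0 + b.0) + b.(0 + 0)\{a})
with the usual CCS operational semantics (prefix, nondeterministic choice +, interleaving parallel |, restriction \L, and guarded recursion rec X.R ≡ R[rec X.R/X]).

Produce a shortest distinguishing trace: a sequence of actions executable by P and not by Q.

a

P's transition system — 4 states:
  m0 = (0\{a} + b.0)\{a}\{a} + ((0 | 0)\{a} + (0 | 0 + a.0) + b.(0 + 0)\{a}) ⊢ -a-> m1, -b-> m2, -b-> m3
  m1 = 0 ⊢ ·
  m2 = (0 + 0)\{a} ⊢ ·
  m3 = 0\{a}\{a} ⊢ ·
Q's transition system — 4 states:
  n0 = (0\{a} + b.0)\{a}\{a} + ((0 | 0)\{a} + (0 | 0 + b.0) + b.(0 + 0)\{a}) ⊢ -b-> n1, -b-> n2, -b-> n3
  n1 = (0 + 0)\{a} ⊢ ·
  n2 = 0 ⊢ ·
  n3 = 0\{a}\{a} ⊢ ·
Run σ = ⟨a⟩ on P: start {m0}
  [1] a ⇒ {m1}
  ✓ P
Run σ = ⟨a⟩ on Q: start {n0}
  [1] a ⇒ no successor for Q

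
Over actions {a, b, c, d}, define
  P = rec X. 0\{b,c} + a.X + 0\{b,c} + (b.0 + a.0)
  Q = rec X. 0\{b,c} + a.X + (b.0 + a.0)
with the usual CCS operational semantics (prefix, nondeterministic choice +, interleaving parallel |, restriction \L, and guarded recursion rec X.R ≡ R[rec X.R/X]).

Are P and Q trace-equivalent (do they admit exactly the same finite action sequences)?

YES

Reachable graph of P (2 states):
  m0 = rec X. 0\{b,c} + a.X + 0\{b,c} + (b.0 + a.0) has moves =a=> m0, =a=> m1, =b=> m1
  m1 = 0 has moves ∅
Reachable graph of Q (2 states):
  n0 = rec X. 0\{b,c} + a.X + (b.0 + a.0) has moves =a=> n0, =a=> n1, =b=> n1
  n1 = 0 has moves ∅
Partition-refinement fixed point:
  B0 = {m0, n0}
  B1 = {m1, n1}
m0 ∈ B0, n0 ∈ B0 → same block
Bisimilar ⇒ trace-equivalent.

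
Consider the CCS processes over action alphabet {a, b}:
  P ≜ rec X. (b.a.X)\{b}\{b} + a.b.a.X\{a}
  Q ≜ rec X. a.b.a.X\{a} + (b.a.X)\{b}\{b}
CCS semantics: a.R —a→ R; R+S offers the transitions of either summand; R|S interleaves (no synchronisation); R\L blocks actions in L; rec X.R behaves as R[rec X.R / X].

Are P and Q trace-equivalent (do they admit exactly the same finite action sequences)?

traces(P) = traces(Q)

Reachable graph of P (4 states):
  m0 = rec X. (b.a.X)\{b}\{b} + a.b.a.X\{a} → —a→ m1
  m1 = b.a.(rec X. (b.a.X)\{b}\{b} + a.b.a.X\{a})\{a} → —b→ m2
  m2 = a.(rec X. (b.a.X)\{b}\{b} + a.b.a.X\{a})\{a} → —a→ m3
  m3 = (rec X. (b.a.X)\{b}\{b} + a.b.a.X\{a})\{a} → ∅
Reachable graph of Q (4 states):
  n0 = rec X. a.b.a.X\{a} + (b.a.X)\{b}\{b} → —a→ n1
  n1 = b.a.(rec X. a.b.a.X\{a} + (b.a.X)\{b}\{b})\{a} → —b→ n2
  n2 = a.(rec X. a.b.a.X\{a} + (b.a.X)\{b}\{b})\{a} → —a→ n3
  n3 = (rec X. a.b.a.X\{a} + (b.a.X)\{b}\{b})\{a} → ∅
Partition-refinement fixed point:
  B0 = {m0, n0}
  B1 = {m1, n1}
  B2 = {m2, n2}
  B3 = {m3, n3}
m0 ∈ B0, n0 ∈ B0 → same block
Bisimilar ⇒ trace-equivalent.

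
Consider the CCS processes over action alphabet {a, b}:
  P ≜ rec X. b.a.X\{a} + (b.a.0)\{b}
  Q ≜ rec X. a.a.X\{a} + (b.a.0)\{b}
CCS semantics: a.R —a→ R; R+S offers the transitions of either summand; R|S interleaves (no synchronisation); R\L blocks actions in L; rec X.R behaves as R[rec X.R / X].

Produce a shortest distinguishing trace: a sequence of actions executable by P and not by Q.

b

P's transition system — 4 states:
  p0 = rec X. b.a.X\{a} + (b.a.0)\{b} :: =b=> p1
  p1 = a.(rec X. b.a.X\{a} + (b.a.0)\{b})\{a} :: =a=> p2
  p2 = (rec X. b.a.X\{a} + (b.a.0)\{b})\{a} :: =b=> p3
  p3 = (a.(rec X. b.a.X\{a} + (b.a.0)\{b})\{a})\{a} :: ·
Q's transition system — 3 states:
  q0 = rec X. a.a.X\{a} + (b.a.0)\{b} :: =a=> q1
  q1 = a.(rec X. a.a.X\{a} + (b.a.0)\{b})\{a} :: =a=> q2
  q2 = (rec X. a.a.X\{a} + (b.a.0)\{b})\{a} :: ·
Trace ⟨b⟩ through P, begin at {p0}:
  [1] b ⇒ {p1}
  — P admits the full trace.
Trace ⟨b⟩ through Q, begin at {q0}:
  [1] b ⇒ no successor for Q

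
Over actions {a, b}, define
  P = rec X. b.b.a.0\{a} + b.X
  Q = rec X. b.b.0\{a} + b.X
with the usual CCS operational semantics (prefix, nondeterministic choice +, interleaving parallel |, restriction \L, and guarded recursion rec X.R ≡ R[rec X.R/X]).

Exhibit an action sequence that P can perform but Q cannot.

Reachable graph of P (4 states):
  u0 = rec X. b.b.a.0\{a} + b.X ⊢ --b--▸ u0, --b--▸ u1
  u1 = b.a.0\{a} ⊢ --b--▸ u2
  u2 = a.0\{a} ⊢ --a--▸ u3
  u3 = 0\{a} ⊢ ∅
Reachable graph of Q (3 states):
  v0 = rec X. b.b.0\{a} + b.X ⊢ --b--▸ v0, --b--▸ v1
  v1 = b.0\{a} ⊢ --b--▸ v2
  v2 = 0\{a} ⊢ ∅
Executing bba from P (initial set {u0}):
  after b @ step 1: {u0, u1}
  after b @ step 2: {u0, u1, u2}
  after a @ step 3: {u3}
  ✓ P
Executing bba from Q (initial set {v0}):
  after b @ step 1: {v0, v1}
  after b @ step 2: {v0, v1, v2}
  after a @ step 3: no successor for Q

bba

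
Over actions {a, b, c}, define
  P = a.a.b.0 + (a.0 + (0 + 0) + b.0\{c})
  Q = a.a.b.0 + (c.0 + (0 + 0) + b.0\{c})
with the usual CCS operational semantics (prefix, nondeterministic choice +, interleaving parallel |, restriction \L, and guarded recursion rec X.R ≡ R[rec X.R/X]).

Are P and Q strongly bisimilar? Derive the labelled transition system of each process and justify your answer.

P ≁ Q

Reachable graph of P (5 states):
  p0 = a.a.b.0 + (a.0 + (0 + 0) + b.0\{c}) has moves -a-> p1, -a-> p2, -b-> p3
  p1 = 0 has moves ∅
  p2 = a.b.0 has moves -a-> p4
  p3 = 0\{c} has moves ∅
  p4 = b.0 has moves -b-> p1
Reachable graph of Q (5 states):
  q0 = a.a.b.0 + (c.0 + (0 + 0) + b.0\{c}) has moves -a-> q1, -b-> q2, -c-> q3
  q1 = a.b.0 has moves -a-> q4
  q2 = 0\{c} has moves ∅
  q3 = 0 has moves ∅
  q4 = b.0 has moves -b-> q3
Bisimilarity quotient blocks:
  B0 = {p0}
  B1 = {p2, q1}
  B2 = {p4, q4}
  B3 = {p1, p3, q2, q3}
  B4 = {q0}
p0 ∈ B0, q0 ∈ B4 → different blocks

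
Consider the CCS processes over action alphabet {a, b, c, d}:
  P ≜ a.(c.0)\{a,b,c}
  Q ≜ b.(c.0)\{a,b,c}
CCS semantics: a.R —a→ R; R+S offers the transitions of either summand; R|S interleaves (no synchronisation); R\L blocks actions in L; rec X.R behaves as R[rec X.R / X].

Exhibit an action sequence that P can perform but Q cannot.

a

P's transition system — 2 states:
  s0 = a.(c.0)\{a,b,c} | -a-> s1
  s1 = (c.0)\{a,b,c} | ∅
Q's transition system — 2 states:
  t0 = b.(c.0)\{a,b,c} | -b-> t1
  t1 = (c.0)\{a,b,c} | ∅
Executing a from P (initial set {s0}):
  [1] a ⇒ {s1}
  — P admits the full trace.
Executing a from Q (initial set {t0}):
  [1] a ⇒ no successor for Q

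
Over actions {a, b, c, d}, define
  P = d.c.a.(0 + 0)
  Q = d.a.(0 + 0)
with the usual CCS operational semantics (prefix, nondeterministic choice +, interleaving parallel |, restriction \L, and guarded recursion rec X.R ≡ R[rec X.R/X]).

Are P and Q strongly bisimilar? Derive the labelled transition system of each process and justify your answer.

Reachable graph of P (4 states):
  m0 = d.c.a.(0 + 0) | ··d··> m1
  m1 = c.a.(0 + 0) | ··c··> m2
  m2 = a.(0 + 0) | ··a··> m3
  m3 = 0 + 0 | deadlocked
Reachable graph of Q (3 states):
  n0 = d.a.(0 + 0) | ··d··> n1
  n1 = a.(0 + 0) | ··a··> n2
  n2 = 0 + 0 | deadlocked
Coarsest stable partition (strong bisimilarity classes):
  B0 = {m0}
  B1 = {m1}
  B2 = {m2, n1}
  B3 = {m3, n2}
  B4 = {n0}
m0 ∈ B0, n0 ∈ B4 → different blocks

not bisimilar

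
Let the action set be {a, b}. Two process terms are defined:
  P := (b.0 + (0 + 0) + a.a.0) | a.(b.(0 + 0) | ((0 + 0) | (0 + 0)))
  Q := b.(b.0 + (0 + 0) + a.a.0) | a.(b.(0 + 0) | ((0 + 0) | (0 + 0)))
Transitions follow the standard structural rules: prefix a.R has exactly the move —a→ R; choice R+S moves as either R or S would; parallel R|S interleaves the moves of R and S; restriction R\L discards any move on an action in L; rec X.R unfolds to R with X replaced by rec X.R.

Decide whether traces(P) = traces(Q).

traces(P) ≠ traces(Q) — witness ⟨aa⟩

Reachable graph of P (9 states):
  m0 = (b.0 + (0 + 0) + a.a.0) | a.(b.(0 + 0) | ((0 + 0) | (0 + 0))) | =a=> m1, =a=> m2, =b=> m3
  m1 = (b.0 + (0 + 0) + a.a.0) | (b.(0 + 0) | ((0 + 0) | (0 + 0))) | =a=> m4, =b=> m5, =b=> m6
  m2 = a.0 | a.(b.(0 + 0) | ((0 + 0) | (0 + 0))) | =a=> m3, =a=> m4
  m3 = 0 | a.(b.(0 + 0) | ((0 + 0) | (0 + 0))) | =a=> m6
  m4 = a.0 | (b.(0 + 0) | ((0 + 0) | (0 + 0))) | =a=> m6, =b=> m7
  m5 = (b.0 + (0 + 0) + a.a.0) | ((0 + 0) | ((0 + 0) | (0 + 0))) | =a=> m7, =b=> m8
  m6 = 0 | (b.(0 + 0) | ((0 + 0) | (0 + 0))) | =b=> m8
  m7 = a.0 | ((0 + 0) | ((0 + 0) | (0 + 0))) | =a=> m8
  m8 = 0 | ((0 + 0) | ((0 + 0) | (0 + 0))) | ·
Reachable graph of Q (12 states):
  n0 = b.(b.0 + (0 + 0) + a.a.0) | a.(b.(0 + 0) | ((0 + 0) | (0 + 0))) | =a=> n1, =b=> n2
  n1 = b.(b.0 + (0 + 0) + a.a.0) | (b.(0 + 0) | ((0 + 0) | (0 + 0))) | =b=> n3, =b=> n4
  n2 = (b.0 + (0 + 0) + a.a.0) | a.(b.(0 + 0) | ((0 + 0) | (0 + 0))) | =a=> n3, =a=> n5, =b=> n6
  n3 = (b.0 + (0 + 0) + a.a.0) | (b.(0 + 0) | ((0 + 0) | (0 + 0))) | =a=> n7, =b=> n8, =b=> n9
  n4 = b.(b.0 + (0 + 0) + a.a.0) | ((0 + 0) | ((0 + 0) | (0 + 0))) | =b=> n8
  n5 = a.0 | a.(b.(0 + 0) | ((0 + 0) | (0 + 0))) | =a=> n6, =a=> n7
  n6 = 0 | a.(b.(0 + 0) | ((0 + 0) | (0 + 0))) | =a=> n9
  n7 = a.0 | (b.(0 + 0) | ((0 + 0) | (0 + 0))) | =a=> n9, =b=> n10
  n8 = (b.0 + (0 + 0) + a.a.0) | ((0 + 0) | ((0 + 0) | (0 + 0))) | =a=> n10, =b=> n11
  n9 = 0 | (b.(0 + 0) | ((0 + 0) | (0 + 0))) | =b=> n11
  n10 = a.0 | ((0 + 0) | ((0 + 0) | (0 + 0))) | =a=> n11
  n11 = 0 | ((0 + 0) | ((0 + 0) | (0 + 0))) | ·
Executing aa from P (initial set {m0}):
  [1] a ⇒ {m1, m2}
  [2] a ⇒ {m3, m4}
  ✓ P
Executing aa from Q (initial set {n0}):
  [1] a ⇒ {n1}
  [2] a ⇒ ∅ (Q stuck)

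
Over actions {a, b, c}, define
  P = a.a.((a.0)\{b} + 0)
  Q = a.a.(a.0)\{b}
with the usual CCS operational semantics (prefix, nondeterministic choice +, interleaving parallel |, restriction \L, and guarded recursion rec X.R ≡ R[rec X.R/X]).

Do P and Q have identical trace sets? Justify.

Reachable graph of P (4 states):
  u0 = a.a.((a.0)\{b} + 0) has moves ··a··> u1
  u1 = a.((a.0)\{b} + 0) has moves ··a··> u2
  u2 = (a.0)\{b} + 0 has moves ··a··> u3
  u3 = 0\{b} has moves ∅
Reachable graph of Q (4 states):
  v0 = a.a.(a.0)\{b} has moves ··a··> v1
  v1 = a.(a.0)\{b} has moves ··a··> v2
  v2 = (a.0)\{b} has moves ··a··> v3
  v3 = 0\{b} has moves ∅
Partition-refinement fixed point:
  B0 = {u0, v0}
  B1 = {u1, v1}
  B2 = {u2, v2}
  B3 = {u3, v3}
u0 ∈ B0, v0 ∈ B0 → same block
Bisimilar ⇒ trace-equivalent.

YES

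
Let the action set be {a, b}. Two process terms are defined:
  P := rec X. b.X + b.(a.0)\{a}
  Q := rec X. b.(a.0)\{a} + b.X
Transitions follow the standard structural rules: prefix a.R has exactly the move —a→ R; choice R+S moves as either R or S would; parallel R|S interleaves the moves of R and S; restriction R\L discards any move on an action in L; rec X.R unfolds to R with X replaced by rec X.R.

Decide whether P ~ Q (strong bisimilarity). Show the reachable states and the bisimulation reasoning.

LTS(P): 2 reachable states
  u0 = rec X. b.X + b.(a.0)\{a} → --b--▸ u0, --b--▸ u1
  u1 = (a.0)\{a} → ∅
LTS(Q): 2 reachable states
  v0 = rec X. b.(a.0)\{a} + b.X → --b--▸ v0, --b--▸ v1
  v1 = (a.0)\{a} → ∅
Coarsest stable partition (strong bisimilarity classes):
  B0 = {u0, v0}
  B1 = {u1, v1}
u0 ∈ B0, v0 ∈ B0 → same block

bisimilar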